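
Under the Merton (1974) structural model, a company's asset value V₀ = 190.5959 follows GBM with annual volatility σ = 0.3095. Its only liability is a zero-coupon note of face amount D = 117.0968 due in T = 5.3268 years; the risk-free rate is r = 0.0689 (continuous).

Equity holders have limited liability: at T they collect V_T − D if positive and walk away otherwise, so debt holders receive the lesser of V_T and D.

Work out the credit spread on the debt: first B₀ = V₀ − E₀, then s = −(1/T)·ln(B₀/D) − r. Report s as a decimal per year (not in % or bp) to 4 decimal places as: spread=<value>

Apply the equity-as-call identities (strike 117.0968, horizon 5.3268 years):
d₁ = [ln(V₀/D) + (r + σ²/2)T] / (σ√T)
   = [ln(190.5959/117.0968) + (0.0689 + 0.5·0.3095²)·5.3268] / (0.3095·√5.3268)
   = [0.487155 + 0.622144] / 0.714322 = 1.552940
d₂ = d₁ − σ√T = 1.552940 − 0.714322 = 0.838618
N(d₁) = 0.939781,  N(d₂) = 0.799158,  e^(−rT) = 0.692798
E₀ = V₀·N(d₁) − D·e^(−rT)·N(d₂)
   = 190.5959·0.939781 − 117.0968·0.692798·0.799158 = 114.287183
B₀ = V₀ − E₀ = 190.5959 − 114.287183 = 76.308717
spread = −(1/T)·ln(B₀/D) − r = −(1/5.3268)·ln(76.308717/117.0968) − 0.0689 = 0.01148856

spread=0.0115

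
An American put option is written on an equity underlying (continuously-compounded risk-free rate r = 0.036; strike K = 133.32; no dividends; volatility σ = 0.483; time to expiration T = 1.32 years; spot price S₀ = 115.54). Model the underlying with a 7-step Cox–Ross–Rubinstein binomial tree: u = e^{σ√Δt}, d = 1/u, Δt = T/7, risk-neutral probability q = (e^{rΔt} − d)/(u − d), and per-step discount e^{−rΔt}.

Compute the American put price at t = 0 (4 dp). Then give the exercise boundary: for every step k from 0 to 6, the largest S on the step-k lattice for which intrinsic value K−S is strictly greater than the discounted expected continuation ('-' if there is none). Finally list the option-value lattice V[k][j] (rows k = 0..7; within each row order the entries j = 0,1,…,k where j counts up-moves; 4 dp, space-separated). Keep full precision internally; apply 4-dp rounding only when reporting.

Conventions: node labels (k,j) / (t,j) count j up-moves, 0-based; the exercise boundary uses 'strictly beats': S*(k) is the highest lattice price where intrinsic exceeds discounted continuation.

params: Δt=0.18857 u=1.23336 d=0.81079 q=0.46388 e^(-rΔt)=0.99323
t_7 payoffs: 106.7064 92.8360 71.7367 39.6409 0.0000 0.0000 0.0000 0.0000
t_6: node(6,0) S=32.8242 payoff=100.4958 vs cont=99.5938 → 100.4958 [stop]  node(6,1) S=49.9314 payoff=83.3886 vs cont=82.4866 → 83.3886 [stop]  node(6,2) S=75.9544 payoff=57.3656 vs cont=56.4636 → 57.3656 [stop]  node(6,3) S=115.5400 payoff=17.7800 vs cont=21.1087 → 21.1087 [wait]  node(6,4) S=175.7567 payoff=0.0000 vs cont=0.0000 → 0.0000 [wait]  node(6,5) S=267.3568 payoff=0.0000 vs cont=0.0000 → 0.0000 [wait]  node(6,6) S=406.6968 payoff=0.0000 vs cont=0.0000 → 0.0000 [wait]  ⇒ S*(6)=75.9544
t_5: node(5,0) S=40.4840 payoff=92.8360 vs cont=91.9340 → 92.8360 [stop]  node(5,1) S=61.5833 payoff=71.7367 vs cont=70.8347 → 71.7367 [stop]  node(5,2) S=93.6791 payoff=39.6409 vs cont=40.2726 → 40.2726 [wait]  node(5,3) S=142.5024 payoff=0.0000 vs cont=11.2403 → 11.2403 [wait]  node(5,4) S=216.7712 payoff=0.0000 vs cont=0.0000 → 0.0000 [wait]  node(5,5) S=329.7471 payoff=0.0000 vs cont=0.0000 → 0.0000 [wait]  ⇒ S*(5)=61.5833
t_4: node(4,0) S=49.9314 payoff=83.3886 vs cont=82.4866 → 83.3886 [stop]  node(4,1) S=75.9544 payoff=57.3656 vs cont=56.7546 → 57.3656 [stop]  node(4,2) S=115.5400 payoff=17.7800 vs cont=26.6239 → 26.6239 [wait]  node(4,3) S=175.7567 payoff=0.0000 vs cont=5.9854 → 5.9854 [wait]  node(4,4) S=267.3568 payoff=0.0000 vs cont=0.0000 → 0.0000 [wait]  ⇒ S*(4)=75.9544
t_3: node(3,0) S=61.5833 payoff=71.7367 vs cont=70.8347 → 71.7367 [stop]  node(3,1) S=93.6791 payoff=39.6409 vs cont=42.8136 → 42.8136 [wait]  node(3,2) S=142.5024 payoff=0.0000 vs cont=16.9348 → 16.9348 [wait]  node(3,3) S=216.7712 payoff=0.0000 vs cont=3.1872 → 3.1872 [wait]  ⇒ S*(3)=61.5833
t_2: node(2,0) S=75.9544 payoff=57.3656 vs cont=57.9254 → 57.9254 [wait]  node(2,1) S=115.5400 payoff=17.7800 vs cont=30.6006 → 30.6006 [wait]  node(2,2) S=175.7567 payoff=0.0000 vs cont=10.4862 → 10.4862 [wait]  ⇒ S*(2)=-
t_1: node(1,0) S=93.6791 payoff=39.6409 vs cont=44.9440 → 44.9440 [wait]  node(1,1) S=142.5024 payoff=0.0000 vs cont=21.1261 → 21.1261 [wait]  ⇒ S*(1)=-
t_0: node(0,0) S=115.5400 payoff=17.7800 vs cont=33.6661 → 33.6661 [wait]  ⇒ S*(0)=-

price = 33.6661
boundary = - - - 61.5833 75.9544 61.5833 75.9544
tree:
33.6661
44.9440 21.1261
57.9254 30.6006 10.4862
71.7367 42.8136 16.9348 3.1872
83.3886 57.3656 26.6239 5.9854 0.0000
92.8360 71.7367 40.2726 11.2403 0.0000 0.0000
100.4958 83.3886 57.3656 21.1087 0.0000 0.0000 0.0000
106.7064 92.8360 71.7367 39.6409 0.0000 0.0000 0.0000 0.0000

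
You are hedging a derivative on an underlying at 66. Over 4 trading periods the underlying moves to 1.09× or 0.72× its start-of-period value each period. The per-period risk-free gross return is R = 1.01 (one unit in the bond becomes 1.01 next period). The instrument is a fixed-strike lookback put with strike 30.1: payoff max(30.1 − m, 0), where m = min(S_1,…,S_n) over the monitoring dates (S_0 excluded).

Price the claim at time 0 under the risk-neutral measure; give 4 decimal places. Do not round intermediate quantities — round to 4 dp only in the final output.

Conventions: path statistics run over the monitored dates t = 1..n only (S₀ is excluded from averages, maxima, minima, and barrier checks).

price = 0.1418

With p* = (R−d)/(u−d) = 0.7838, sum probability × payoff across the paths and divide by R^4.
Enumerate all 2^4 = 16 price paths (U = up ×1.09, D = down ×0.72); each path with k up-moves has probability p*^k·(1−p*)^(4−k).
DDDD: m=17.7367, payoff=12.3633, prob=0.002186
UDDD: m=26.8515, payoff=3.2485, prob=0.007922
DUDD: m=26.8515, payoff=3.2485, prob=0.007922
UUDD: m=40.6501, payoff=0.0000, prob=0.028719
DDUD: m=26.8515, payoff=3.2485, prob=0.007922
UDUD: m=40.6501, payoff=0.0000, prob=0.028719
DUUD: m=40.6501, payoff=0.0000, prob=0.028719
UUUD: m=61.5398, payoff=0.0000, prob=0.104106
DDDU: m=24.6344, payoff=5.4656, prob=0.007922
UDDU: m=37.2937, payoff=0.0000, prob=0.028719
DUDU: m=37.2937, payoff=0.0000, prob=0.028719
UUDU: m=56.4585, payoff=0.0000, prob=0.104106
DDUU: m=34.2144, payoff=0.0000, prob=0.028719
UDUU: m=51.7968, payoff=0.0000, prob=0.104106
DUUU: m=47.5200, payoff=0.0000, prob=0.104106
UUUU: m=71.9400, payoff=0.0000, prob=0.377385
Price = Σ prob·payoff / R^4 = 0.147531 / 1.040604 = 0.1418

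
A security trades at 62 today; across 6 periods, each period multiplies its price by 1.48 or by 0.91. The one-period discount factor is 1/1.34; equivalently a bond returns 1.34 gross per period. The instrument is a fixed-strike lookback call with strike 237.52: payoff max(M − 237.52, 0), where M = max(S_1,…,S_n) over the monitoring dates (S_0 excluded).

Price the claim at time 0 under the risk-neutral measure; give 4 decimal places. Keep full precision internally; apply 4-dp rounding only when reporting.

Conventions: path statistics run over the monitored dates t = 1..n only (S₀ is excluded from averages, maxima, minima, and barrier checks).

Risk-neutral up-probability p* = (R−d)/(u−d) = (1.34−0.91)/(1.48−0.91) = 0.7544; the claim prices as the p*-weighted sum of path payoffs discounted by R^6.
Enumerate all 2^6 = 64 price paths (U = up ×1.48, D = down ×0.91); each path with k up-moves has probability p*^k·(1−p*)^(6−k).
DDDDDD: M=56.4200, payoff=0.0000, prob=0.000220
UDDDDD: M=91.7600, payoff=0.0000, prob=0.000674
DUDDDD: M=83.5016, payoff=0.0000, prob=0.000674
UUDDDD: M=135.8048, payoff=0.0000, prob=0.002071
DDUDDD: M=75.9865, payoff=0.0000, prob=0.000674
UDUDDD: M=123.5824, payoff=0.0000, prob=0.002071
DUUDDD: M=123.5824, payoff=0.0000, prob=0.002071
UUUDDD: M=200.9911, payoff=0.0000, prob=0.006361
DDDUDD: M=69.1477, payoff=0.0000, prob=0.000674
UDDUDD: M=112.4600, payoff=0.0000, prob=0.002071
DUDUDD: M=112.4600, payoff=0.0000, prob=0.002071
UUDUDD: M=182.9019, payoff=0.0000, prob=0.006361
DDUUDD: M=112.4600, payoff=0.0000, prob=0.002071
UDUUDD: M=182.9019, payoff=0.0000, prob=0.006361
DUUUDD: M=182.9019, payoff=0.0000, prob=0.006361
UUUUDD: M=297.4668, payoff=59.9468, prob=0.019538
DDDDUD: M=62.9244, payoff=0.0000, prob=0.000674
UDDDUD: M=102.3386, payoff=0.0000, prob=0.002071
DUDDUD: M=102.3386, payoff=0.0000, prob=0.002071
UUDDUD: M=166.4407, payoff=0.0000, prob=0.006361
DDUDUD: M=102.3386, payoff=0.0000, prob=0.002071
UDUDUD: M=166.4407, payoff=0.0000, prob=0.006361
DUUDUD: M=166.4407, payoff=0.0000, prob=0.006361
UUUDUD: M=270.6948, payoff=33.1748, prob=0.019538
DDDUUD: M=102.3386, payoff=0.0000, prob=0.002071
UDDUUD: M=166.4407, payoff=0.0000, prob=0.006361
DUDUUD: M=166.4407, payoff=0.0000, prob=0.006361
UUDUUD: M=270.6948, payoff=33.1748, prob=0.019538
DDUUUD: M=166.4407, payoff=0.0000, prob=0.006361
UDUUUD: M=270.6948, payoff=33.1748, prob=0.019538
DUUUUD: M=270.6948, payoff=33.1748, prob=0.019538
UUUUUD: M=440.2509, payoff=202.7309, prob=0.060010
DDDDDU: M=57.2612, payoff=0.0000, prob=0.000674
UDDDDU: M=93.1281, payoff=0.0000, prob=0.002071
DUDDDU: M=93.1281, payoff=0.0000, prob=0.002071
UUDDDU: M=151.4611, payoff=0.0000, prob=0.006361
DDUDDU: M=93.1281, payoff=0.0000, prob=0.002071
UDUDDU: M=151.4611, payoff=0.0000, prob=0.006361
DUUDDU: M=151.4611, payoff=0.0000, prob=0.006361
UUUDDU: M=246.3323, payoff=8.8123, prob=0.019538
DDDUDU: M=93.1281, payoff=0.0000, prob=0.002071
UDDUDU: M=151.4611, payoff=0.0000, prob=0.006361
DUDUDU: M=151.4611, payoff=0.0000, prob=0.006361
UUDUDU: M=246.3323, payoff=8.8123, prob=0.019538
DDUUDU: M=151.4611, payoff=0.0000, prob=0.006361
UDUUDU: M=246.3323, payoff=8.8123, prob=0.019538
DUUUDU: M=246.3323, payoff=8.8123, prob=0.019538
UUUUDU: M=400.6283, payoff=163.1083, prob=0.060010
DDDDUU: M=93.1281, payoff=0.0000, prob=0.002071
UDDDUU: M=151.4611, payoff=0.0000, prob=0.006361
DUDDUU: M=151.4611, payoff=0.0000, prob=0.006361
UUDDUU: M=246.3323, payoff=8.8123, prob=0.019538
DDUDUU: M=151.4611, payoff=0.0000, prob=0.006361
UDUDUU: M=246.3323, payoff=8.8123, prob=0.019538
DUUDUU: M=246.3323, payoff=8.8123, prob=0.019538
UUUDUU: M=400.6283, payoff=163.1083, prob=0.060010
DDDUUU: M=151.4611, payoff=0.0000, prob=0.006361
UDDUUU: M=246.3323, payoff=8.8123, prob=0.019538
DUDUUU: M=246.3323, payoff=8.8123, prob=0.019538
UUDUUU: M=400.6283, payoff=163.1083, prob=0.060010
DDUUUU: M=246.3323, payoff=8.8123, prob=0.019538
UDUUUU: M=400.6283, payoff=163.1083, prob=0.060010
DUUUUU: M=400.6283, payoff=163.1083, prob=0.060010
UUUUUU: M=651.5714, payoff=414.0514, prob=0.184315
Price = Σ prob·payoff / R^6 = 142.907902 / 5.789336 = 24.6847

price = 24.6847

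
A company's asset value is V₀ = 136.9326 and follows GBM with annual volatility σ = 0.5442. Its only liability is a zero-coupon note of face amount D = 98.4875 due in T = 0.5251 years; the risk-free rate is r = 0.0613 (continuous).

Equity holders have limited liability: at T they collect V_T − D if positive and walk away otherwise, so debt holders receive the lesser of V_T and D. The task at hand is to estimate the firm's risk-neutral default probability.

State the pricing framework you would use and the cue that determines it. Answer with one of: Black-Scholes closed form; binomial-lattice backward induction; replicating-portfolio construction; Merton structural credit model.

Key observation: the data describe a firm's assets (V₀ = 136.9326, GBM) and a single zero-coupon debt of face 98.4875, so credit quantities follow from equity-as-call in the structural model.

framework: Merton structural credit model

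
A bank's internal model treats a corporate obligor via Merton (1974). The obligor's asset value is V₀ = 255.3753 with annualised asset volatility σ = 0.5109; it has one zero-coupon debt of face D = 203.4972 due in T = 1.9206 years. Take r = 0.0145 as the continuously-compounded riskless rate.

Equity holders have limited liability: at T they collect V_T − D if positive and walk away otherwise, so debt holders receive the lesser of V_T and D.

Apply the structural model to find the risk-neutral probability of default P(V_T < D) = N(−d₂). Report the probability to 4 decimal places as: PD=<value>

Apply the equity-as-call identities (strike 203.4972, horizon 1.9206 years):
d₁ = [ln(V₀/D) + (r + σ²/2)T] / (σ√T)
   = [ln(255.3753/203.4972) + (0.0145 + 0.5·0.5109²)·1.9206] / (0.5109·√1.9206)
   = [0.227082 + 0.278505] / 0.708034 = 0.714071
d₂ = d₁ − σ√T = 0.714071 − 0.708034 = 0.006037
risk-neutral PD = N(−d₂) = N(-0.006037) = 0.497592

PD=0.4976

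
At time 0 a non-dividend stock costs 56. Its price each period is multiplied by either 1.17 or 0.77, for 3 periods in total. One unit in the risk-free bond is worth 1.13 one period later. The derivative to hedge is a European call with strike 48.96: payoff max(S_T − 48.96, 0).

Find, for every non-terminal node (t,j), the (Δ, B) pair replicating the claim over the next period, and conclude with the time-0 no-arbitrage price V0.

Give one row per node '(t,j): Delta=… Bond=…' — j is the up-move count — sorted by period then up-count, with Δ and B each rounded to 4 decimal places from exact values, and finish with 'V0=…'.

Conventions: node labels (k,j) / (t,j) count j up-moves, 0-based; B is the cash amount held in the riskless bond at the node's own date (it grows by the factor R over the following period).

(0,0): Delta=0.9317 Bond=-29.9022
(1,0): Delta=0.4649 Bond=-13.6589
(1,1): Delta=0.9659 Bond=-36.0262
(2,0): Delta=0.0000 Bond=0.0000
(2,1): Delta=0.4989 Bond=-17.1495
(2,2): Delta=1.0000 Bond=-43.3274
V0=22.2737

No-arbitrage ⇒ martingale measure with p* = (R−d)/(u−d) = 0.9000.
Terminal payoffs: V(3,0)=0.0000, V(3,1)=0.0000, V(3,2)=10.0670, V(3,3)=40.7303
Node (2,0) S=33.2024: V=(p*·0.0000+(1−p*)·0.0000)/1.13=0.0000; Δ=(0.0000−0.0000)/(38.8468−25.5658)=0.0000; B=V−Δ·S=0.0000
Node (2,1) S=50.4504: V=(p*·10.0670+(1−p*)·0.0000)/1.13=8.0179; Δ=(10.0670−0.0000)/(59.0270−38.8468)=0.4989; B=V−Δ·S=-17.1495
Node (2,2) S=76.6584: V=(p*·40.7303+(1−p*)·10.0670)/1.13=33.3310; Δ=(40.7303−10.0670)/(89.6903−59.0270)=1.0000; B=V−Δ·S=-43.3274
Node (1,0) S=43.1200: V=(p*·8.0179+(1−p*)·0.0000)/1.13=6.3860; Δ=(8.0179−0.0000)/(50.4504−33.2024)=0.4649; B=V−Δ·S=-13.6589
Node (1,1) S=65.5200: V=(p*·33.3310+(1−p*)·8.0179)/1.13=27.2563; Δ=(33.3310−8.0179)/(76.6584−50.4504)=0.9659; B=V−Δ·S=-36.0262
Node (0,0) S=56.0000: V=(p*·27.2563+(1−p*)·6.3860)/1.13=22.2737; Δ=(27.2563−6.3860)/(65.5200−43.1200)=0.9317; B=V−Δ·S=-29.9022
Verification: the root portfolio costs Δ(0,0)·S0 + B(0,0) = 22.2737, matching V0.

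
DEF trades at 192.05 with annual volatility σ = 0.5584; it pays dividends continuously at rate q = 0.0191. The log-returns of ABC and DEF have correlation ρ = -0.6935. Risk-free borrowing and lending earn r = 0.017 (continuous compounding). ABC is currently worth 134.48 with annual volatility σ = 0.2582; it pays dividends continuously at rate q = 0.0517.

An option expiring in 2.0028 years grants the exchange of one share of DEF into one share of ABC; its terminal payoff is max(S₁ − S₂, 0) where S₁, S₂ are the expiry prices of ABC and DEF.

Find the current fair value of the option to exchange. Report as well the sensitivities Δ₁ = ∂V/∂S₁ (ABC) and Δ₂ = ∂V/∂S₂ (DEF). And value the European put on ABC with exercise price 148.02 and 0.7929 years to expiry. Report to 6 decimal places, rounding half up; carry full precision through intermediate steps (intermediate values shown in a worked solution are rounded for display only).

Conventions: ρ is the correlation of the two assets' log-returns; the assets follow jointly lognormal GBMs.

σ_eff = √(σ₁² + σ₂² − 2ρσ₁σ₂) = √(0.2582² + 0.5584² − 2·-0.6935·0.2582·0.5584) = 0.760562
d₁ = (ln(S₁/S₂) + (q₂ − q₁ + σ_eff²/2)T) / (σ_eff√T) = (ln(134.48/192.05) + (0.0191 − 0.0517 + 0.289227)·2.0028) / 1.076349 = 0.146451
d₂ = d₁ − σ_eff√T = 0.146451 − 1.076349 = -0.929898
N(d₁) = 0.558217,  N(d₂) = 0.176212
V = S₁·e^{−q₁T}·N(d₁) − S₂·e^{−q₂T}·N(d₂) = 67.684936 − 32.571381 = 35.113555
Δ₁ = e^{−q₁T}·N(d₁) = 0.503309;  Δ₂ = −e^{−q₂T}·N(d₂) = -0.169598
[vanilla: ABC put K=148.02]
σ√T = 0.2582·√0.7929 = 0.229914
d₁ = (ln(S/K) + (r−q+σ²/2)T) / (σ√T) = (ln(134.48/148.02) + (0.017−0.0517+0.2582²/2)·0.7929) / 0.229914 = (-0.095932 − 0.001083) / 0.229914 = -0.421963
d₂ = d₁ − σ√T = -0.421963 − 0.229914 = -0.651877
e^{−rT} = 0.986611
e^{−qT} = 0.959836
N(−d₁) = 0.663474,  N(−d₂) = 0.742760
price = K·e^{−rT}·N(−d₂) − S·e^{−qT}·N(−d₁) = 108.471303 − 85.640404 = 22.830899

exchange price = 35.113555
Δ1 = 0.503309
Δ2 = -0.169598
price(ABC put K=148.02) = 22.830899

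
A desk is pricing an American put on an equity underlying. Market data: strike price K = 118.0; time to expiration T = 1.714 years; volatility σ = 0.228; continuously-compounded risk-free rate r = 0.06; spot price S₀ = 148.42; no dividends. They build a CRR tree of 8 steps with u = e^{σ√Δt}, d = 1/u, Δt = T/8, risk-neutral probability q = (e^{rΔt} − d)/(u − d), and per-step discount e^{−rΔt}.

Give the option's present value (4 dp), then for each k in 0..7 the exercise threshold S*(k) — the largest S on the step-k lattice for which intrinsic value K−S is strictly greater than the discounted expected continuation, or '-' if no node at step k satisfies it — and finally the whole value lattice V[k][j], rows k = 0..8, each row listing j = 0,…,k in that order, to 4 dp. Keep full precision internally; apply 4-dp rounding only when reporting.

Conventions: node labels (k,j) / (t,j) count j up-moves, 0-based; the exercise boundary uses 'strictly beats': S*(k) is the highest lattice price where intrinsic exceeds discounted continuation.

price = 2.5986
boundary = - - - - 97.3105 87.5642 97.3105 108.1417
tree:
2.5986
4.5615 0.9542
7.8102 1.8462 0.2014
12.9643 3.5161 0.4385 0.0000
20.6895 6.5588 0.9548 0.0000 0.0000
30.4358 11.8917 2.0791 0.0000 0.0000 0.0000
39.2059 20.6895 4.5273 0.0000 0.0000 0.0000 0.0000
47.0977 30.4358 9.8583 0.0000 0.0000 0.0000 0.0000 0.0000
54.1990 39.2059 20.6895 0.0000 0.0000 0.0000 0.0000 0.0000 0.0000

params: Δt=0.21425 u=1.11130 d=0.89984 q=0.53482 e^(-rΔt)=0.98723
t_8 payoffs: 54.1990 39.2059 20.6895 0.0000 0.0000 0.0000 0.0000 0.0000 0.0000
t_7: node(7,0) S=70.9023 payoff=47.0977 vs cont=45.5905 → 47.0977 [stop]  node(7,1) S=87.5642 payoff=30.4358 vs cont=28.9286 → 30.4358 [stop]  node(7,2) S=108.1417 payoff=9.8583 vs cont=9.5013 → 9.8583 [stop]  node(7,3) S=133.5547 payoff=0.0000 vs cont=0.0000 → 0.0000 [wait]  node(7,4) S=164.9398 payoff=0.0000 vs cont=0.0000 → 0.0000 [wait]  node(7,5) S=203.7004 payoff=0.0000 vs cont=0.0000 → 0.0000 [wait]  node(7,6) S=251.5696 payoff=0.0000 vs cont=0.0000 → 0.0000 [wait]  node(7,7) S=310.6879 payoff=0.0000 vs cont=0.0000 → 0.0000 [wait]  ⇒ S*(7)=108.1417
t_6: node(6,0) S=78.7941 payoff=39.2059 vs cont=37.6987 → 39.2059 [stop]  node(6,1) S=97.3105 payoff=20.6895 vs cont=19.1823 → 20.6895 [stop]  node(6,2) S=120.1783 payoff=0.0000 vs cont=4.5273 → 4.5273 [wait]  node(6,3) S=148.4200 payoff=0.0000 vs cont=0.0000 → 0.0000 [wait]  node(6,4) S=183.2984 payoff=0.0000 vs cont=0.0000 → 0.0000 [wait]  node(6,5) S=226.3732 payoff=0.0000 vs cont=0.0000 → 0.0000 [wait]  node(6,6) S=279.5704 payoff=0.0000 vs cont=0.0000 → 0.0000 [wait]  ⇒ S*(6)=97.3105
t_5: node(5,0) S=87.5642 payoff=30.4358 vs cont=28.9286 → 30.4358 [stop]  node(5,1) S=108.1417 payoff=9.8583 vs cont=11.8917 → 11.8917 [wait]  node(5,2) S=133.5547 payoff=0.0000 vs cont=2.0791 → 2.0791 [wait]  node(5,3) S=164.9398 payoff=0.0000 vs cont=0.0000 → 0.0000 [wait]  node(5,4) S=203.7004 payoff=0.0000 vs cont=0.0000 → 0.0000 [wait]  node(5,5) S=251.5696 payoff=0.0000 vs cont=0.0000 → 0.0000 [wait]  ⇒ S*(5)=87.5642
t_4: node(4,0) S=97.3105 payoff=20.6895 vs cont=20.2559 → 20.6895 [stop]  node(4,1) S=120.1783 payoff=0.0000 vs cont=6.5588 → 6.5588 [wait]  node(4,2) S=148.4200 payoff=0.0000 vs cont=0.9548 → 0.9548 [wait]  node(4,3) S=183.2984 payoff=0.0000 vs cont=0.0000 → 0.0000 [wait]  node(4,4) S=226.3732 payoff=0.0000 vs cont=0.0000 → 0.0000 [wait]  ⇒ S*(4)=97.3105
t_3: node(3,0) S=108.1417 payoff=9.8583 vs cont=12.9643 → 12.9643 [wait]  node(3,1) S=133.5547 payoff=0.0000 vs cont=3.5161 → 3.5161 [wait]  node(3,2) S=164.9398 payoff=0.0000 vs cont=0.4385 → 0.4385 [wait]  node(3,3) S=203.7004 payoff=0.0000 vs cont=0.0000 → 0.0000 [wait]  ⇒ S*(3)=-
t_2: node(2,0) S=120.1783 payoff=0.0000 vs cont=7.8102 → 7.8102 [wait]  node(2,1) S=148.4200 payoff=0.0000 vs cont=1.8462 → 1.8462 [wait]  node(2,2) S=183.2984 payoff=0.0000 vs cont=0.2014 → 0.2014 [wait]  ⇒ S*(2)=-
t_1: node(1,0) S=133.5547 payoff=0.0000 vs cont=4.5615 → 4.5615 [wait]  node(1,1) S=164.9398 payoff=0.0000 vs cont=0.9542 → 0.9542 [wait]  ⇒ S*(1)=-
t_0: node(0,0) S=148.4200 payoff=0.0000 vs cont=2.5986 → 2.5986 [wait]  ⇒ S*(0)=-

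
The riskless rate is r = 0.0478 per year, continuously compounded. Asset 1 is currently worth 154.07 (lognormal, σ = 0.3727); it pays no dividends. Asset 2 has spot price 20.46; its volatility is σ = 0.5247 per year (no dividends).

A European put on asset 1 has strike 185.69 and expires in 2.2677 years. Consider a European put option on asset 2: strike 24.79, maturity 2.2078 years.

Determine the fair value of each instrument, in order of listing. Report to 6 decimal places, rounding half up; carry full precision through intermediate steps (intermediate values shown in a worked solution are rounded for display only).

[asset 1 put K=185.69]
σ√T = 0.3727·√2.2677 = 0.561245
d₁ = (ln(S/K) + (r+σ²/2)T) / (σ√T) = (ln(154.07/185.69) + (0.0478+0.3727²/2)·2.2677) / 0.561245 = (-0.186672 + 0.265894) / 0.561245 = 0.141155
d₂ = d₁ − σ√T = 0.141155 − 0.561245 = -0.420090
e^{−rT} = 0.897272
N(−d₁) = 0.443874,  N(−d₂) = 0.662790
price = K·e^{−rT}·N(−d₂) − S·N(−d₁) = 110.430429 − 68.387654 = 42.042775
[asset 2 put K=24.79]
σ√T = 0.5247·√2.2078 = 0.779634
d₁ = (ln(S/K) + (r+σ²/2)T) / (σ√T) = (ln(20.46/24.79) + (0.0478+0.5247²/2)·2.2078) / 0.779634 = (-0.191969 + 0.409448) / 0.779634 = 0.278950
d₂ = d₁ − σ√T = 0.278950 − 0.779634 = -0.500684
e^{−rT} = 0.899845
N(−d₁) = 0.390142,  N(−d₂) = 0.691703
price = K·e^{−rT}·N(−d₂) − S·N(−d₁) = 15.429933 − 7.982296 = 7.447637

price(asset 1 put K=185.69) = 42.042775
price(asset 2 put K=24.79) = 7.447637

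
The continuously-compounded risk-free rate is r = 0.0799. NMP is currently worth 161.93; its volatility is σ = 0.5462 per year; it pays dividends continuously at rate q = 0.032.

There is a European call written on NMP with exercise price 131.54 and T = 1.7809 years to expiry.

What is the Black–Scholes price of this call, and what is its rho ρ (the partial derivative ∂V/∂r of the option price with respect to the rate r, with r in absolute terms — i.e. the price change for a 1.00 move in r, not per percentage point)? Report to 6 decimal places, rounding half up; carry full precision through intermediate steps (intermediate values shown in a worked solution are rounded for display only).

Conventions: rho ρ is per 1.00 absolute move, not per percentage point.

price = 60.292818
ρ = 104.652653

σ√T = 0.5462·√1.7809 = 0.728906
d₁ = (ln(S/K) + (r−q+σ²/2)T) / (σ√T) = (ln(161.93/131.54) + (0.0799−0.032+0.5462²/2)·1.7809) / 0.728906 = (0.207853 + 0.350957) / 0.728906 = 0.766642
d₂ = d₁ − σ√T = 0.766642 − 0.728906 = 0.037737
e^{−rT} = 0.867366
e^{−qT} = 0.944605
N(d₁) = 0.778353,  N(d₂) = 0.515051
Call price V = S·e^{−qT}·N(d₁) − K·e^{−rT}·N(d₂) = 119.056731 − 58.763913 = 60.292818
ρ = K·T·e^{−rT}·N(d₂) = 104.652653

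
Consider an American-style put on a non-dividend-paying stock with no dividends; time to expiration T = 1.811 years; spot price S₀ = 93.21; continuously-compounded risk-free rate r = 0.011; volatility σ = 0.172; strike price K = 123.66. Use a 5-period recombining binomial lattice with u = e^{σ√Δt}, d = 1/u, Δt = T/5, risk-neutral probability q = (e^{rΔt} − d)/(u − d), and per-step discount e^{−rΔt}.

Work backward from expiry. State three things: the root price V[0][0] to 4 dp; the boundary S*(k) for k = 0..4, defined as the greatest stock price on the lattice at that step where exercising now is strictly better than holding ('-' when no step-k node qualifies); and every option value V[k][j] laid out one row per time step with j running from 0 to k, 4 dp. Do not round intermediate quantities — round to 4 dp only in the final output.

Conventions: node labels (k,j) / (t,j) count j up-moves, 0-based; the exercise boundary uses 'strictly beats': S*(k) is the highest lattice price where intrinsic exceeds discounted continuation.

price = 30.6390
boundary = - 84.0440 93.2100 84.0440 93.2100
tree:
30.6390
39.6160 21.6695
47.8807 30.4500 12.8291
55.3326 39.6160 20.3948 5.1647
62.0518 47.8807 30.4500 10.2353 0.0000
68.1102 55.3326 39.6160 20.2843 0.0000 0.0000

params: Δt=0.36220 u=1.10906 d=0.90166 q=0.49339 e^(-rΔt)=0.99602
t_5 payoffs: 68.1102 55.3326 39.6160 20.2843 0.0000 0.0000
t_4: node(4,0) S=61.6082 payoff=62.0518 vs cont=61.5601 → 62.0518 [stop]  node(4,1) S=75.7793 payoff=47.8807 vs cont=47.3890 → 47.8807 [stop]  node(4,2) S=93.2100 payoff=30.4500 vs cont=29.9583 → 30.4500 [stop]  node(4,3) S=114.6501 payoff=9.0099 vs cont=10.2353 → 10.2353 [wait]  node(4,4) S=141.0218 payoff=0.0000 vs cont=0.0000 → 0.0000 [wait]  ⇒ S*(4)=93.2100
t_3: node(3,0) S=68.3274 payoff=55.3326 vs cont=54.8409 → 55.3326 [stop]  node(3,1) S=84.0440 payoff=39.6160 vs cont=39.1243 → 39.6160 [stop]  node(3,2) S=103.3757 payoff=20.2843 vs cont=20.3948 → 20.3948 [wait]  node(3,3) S=127.1541 payoff=0.0000 vs cont=5.1647 → 5.1647 [wait]  ⇒ S*(3)=84.0440
t_2: node(2,0) S=75.7793 payoff=47.8807 vs cont=47.3890 → 47.8807 [stop]  node(2,1) S=93.2100 payoff=30.4500 vs cont=30.0126 → 30.4500 [stop]  node(2,2) S=114.6501 payoff=9.0099 vs cont=12.8291 → 12.8291 [wait]  ⇒ S*(2)=93.2100
t_1: node(1,0) S=84.0440 payoff=39.6160 vs cont=39.1243 → 39.6160 [stop]  node(1,1) S=103.3757 payoff=20.2843 vs cont=21.6695 → 21.6695 [wait]  ⇒ S*(1)=84.0440
t_0: node(0,0) S=93.2100 payoff=30.4500 vs cont=30.6390 → 30.6390 [wait]  ⇒ S*(0)=-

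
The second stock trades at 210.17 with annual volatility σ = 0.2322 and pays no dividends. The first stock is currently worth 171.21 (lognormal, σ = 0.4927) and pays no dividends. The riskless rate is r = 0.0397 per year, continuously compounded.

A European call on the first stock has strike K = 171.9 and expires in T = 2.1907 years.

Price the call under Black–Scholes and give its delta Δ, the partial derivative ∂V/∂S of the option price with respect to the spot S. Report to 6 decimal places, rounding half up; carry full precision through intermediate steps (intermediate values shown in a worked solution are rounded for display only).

price = 53.891470
Δ = 0.683806

σ√T = 0.4927·√2.1907 = 0.729246
d₁ = (ln(S/K) + (r+σ²/2)T) / (σ√T) = (ln(171.21/171.9) + (0.0397+0.4927²/2)·2.1907) / 0.729246 = (-0.004022 + 0.352871) / 0.729246 = 0.478369
d₂ = d₁ − σ√T = 0.478369 − 0.729246 = -0.250877
e^{−rT} = 0.916704
N(d₁) = 0.683806,  N(d₂) = 0.400955
Call price V = S·N(d₁) − K·e^{−rT}·N(d₂) = 117.074453 − 63.182983 = 53.891470
Δ = N(d₁) = 0.683806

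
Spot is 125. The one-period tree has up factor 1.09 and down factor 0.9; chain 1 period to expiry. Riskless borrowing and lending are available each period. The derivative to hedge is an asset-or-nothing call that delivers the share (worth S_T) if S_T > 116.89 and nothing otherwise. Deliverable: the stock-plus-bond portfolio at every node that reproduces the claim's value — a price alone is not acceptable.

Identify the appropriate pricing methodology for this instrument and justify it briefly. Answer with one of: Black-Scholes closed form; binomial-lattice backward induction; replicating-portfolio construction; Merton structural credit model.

framework: replicating-portfolio construction

Key observation: a price alone would not answer the question — the per-node share/bond construction on the spot-125, 1.09/0.9 tree is required, and only the replicating-portfolio method yields it.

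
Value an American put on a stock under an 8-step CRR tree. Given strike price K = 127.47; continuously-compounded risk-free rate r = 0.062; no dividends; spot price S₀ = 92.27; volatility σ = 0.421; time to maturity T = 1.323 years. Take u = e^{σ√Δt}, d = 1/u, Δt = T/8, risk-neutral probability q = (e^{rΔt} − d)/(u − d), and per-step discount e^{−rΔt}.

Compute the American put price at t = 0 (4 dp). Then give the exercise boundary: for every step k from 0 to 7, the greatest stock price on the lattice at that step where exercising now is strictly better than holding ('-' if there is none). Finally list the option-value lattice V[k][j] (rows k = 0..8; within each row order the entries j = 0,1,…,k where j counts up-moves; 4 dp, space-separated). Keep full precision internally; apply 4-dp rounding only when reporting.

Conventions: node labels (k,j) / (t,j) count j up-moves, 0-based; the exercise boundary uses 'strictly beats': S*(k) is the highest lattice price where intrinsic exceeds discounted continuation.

price = 38.1574
boundary = - 77.7512 65.5169 77.7512 65.5169 77.7512 92.2700 109.5000
tree:
38.1574
49.7188 26.7982
61.9531 37.1846 16.4352
72.2622 49.7188 24.7812 8.0001
80.9493 61.9531 35.9701 13.5311 2.3491
88.2694 72.2622 49.7188 22.2630 4.6286 0.0000
94.4376 80.9493 61.9531 35.2000 9.1201 0.0000 0.0000
99.6353 88.2694 72.2622 49.7188 17.9700 0.0000 0.0000 0.0000
104.0152 94.4376 80.9493 61.9531 35.2000 0.0000 0.0000 0.0000 0.0000

Δt=0.16537  u=1.18673  d=0.84265  q=0.48725  discount=0.98980
step 8 (expiry): payoffs max(K−S,0) = 104.0152 94.4376 80.9493 61.9531 35.2000 0.0000 0.0000 0.0000 0.0000
step 7: (k=7,j=0): S=27.8347, K−S=99.6353, hold=98.3350 ⇒ V=99.6353 exercise | (k=7,j=1): S=39.2006, K−S=88.2694, hold=86.9691 ⇒ V=88.2694 exercise | (k=7,j=2): S=55.2078, K−S=72.2622, hold=70.9619 ⇒ V=72.2622 exercise | (k=7,j=3): S=77.7512, K−S=49.7188, hold=48.4185 ⇒ V=49.7188 exercise | (k=7,j=4): S=109.5000, K−S=17.9700, hold=17.8645 ⇒ V=17.9700 exercise | (k=7,j=5): S=154.2130, K−S=0.0000, hold=0.0000 ⇒ V=0.0000 continue | (k=7,j=6): S=217.1841, K−S=0.0000, hold=0.0000 ⇒ V=0.0000 continue | (k=7,j=7): S=305.8686, K−S=0.0000, hold=0.0000 ⇒ V=0.0000 continue  boundary S*=109.5000
step 6: (k=6,j=0): S=33.0324, K−S=94.4376, hold=93.1373 ⇒ V=94.4376 exercise | (k=6,j=1): S=46.5207, K−S=80.9493, hold=79.6490 ⇒ V=80.9493 exercise | (k=6,j=2): S=65.5169, K−S=61.9531, hold=60.6528 ⇒ V=61.9531 exercise | (k=6,j=3): S=92.2700, K−S=35.2000, hold=33.8997 ⇒ V=35.2000 exercise | (k=6,j=4): S=129.9474, K−S=0.0000, hold=9.1201 ⇒ V=9.1201 continue | (k=6,j=5): S=183.0099, K−S=0.0000, hold=0.0000 ⇒ V=0.0000 continue | (k=6,j=6): S=257.7398, K−S=0.0000, hold=0.0000 ⇒ V=0.0000 continue  boundary S*=92.2700
step 5: (k=5,j=0): S=39.2006, K−S=88.2694, hold=86.9691 ⇒ V=88.2694 exercise | (k=5,j=1): S=55.2078, K−S=72.2622, hold=70.9619 ⇒ V=72.2622 exercise | (k=5,j=2): S=77.7512, K−S=49.7188, hold=48.4185 ⇒ V=49.7188 exercise | (k=5,j=3): S=109.5000, K−S=17.9700, hold=22.2630 ⇒ V=22.2630 continue | (k=5,j=4): S=154.2130, K−S=0.0000, hold=4.6286 ⇒ V=4.6286 continue | (k=5,j=5): S=217.1841, K−S=0.0000, hold=0.0000 ⇒ V=0.0000 continue  boundary S*=77.7512
step 4: (k=4,j=0): S=46.5207, K−S=80.9493, hold=79.6490 ⇒ V=80.9493 exercise | (k=4,j=1): S=65.5169, K−S=61.9531, hold=60.6528 ⇒ V=61.9531 exercise | (k=4,j=2): S=92.2700, K−S=35.2000, hold=35.9701 ⇒ V=35.9701 continue | (k=4,j=3): S=129.9474, K−S=0.0000, hold=13.5311 ⇒ V=13.5311 continue | (k=4,j=4): S=183.0099, K−S=0.0000, hold=2.3491 ⇒ V=2.3491 continue  boundary S*=65.5169
step 3: (k=3,j=0): S=55.2078, K−S=72.2622, hold=70.9619 ⇒ V=72.2622 exercise | (k=3,j=1): S=77.7512, K−S=49.7188, hold=48.7899 ⇒ V=49.7188 exercise | (k=3,j=2): S=109.5000, K−S=17.9700, hold=24.7812 ⇒ V=24.7812 continue | (k=3,j=3): S=154.2130, K−S=0.0000, hold=8.0001 ⇒ V=8.0001 continue  boundary S*=77.7512
step 2: (k=2,j=0): S=65.5169, K−S=61.9531, hold=60.6528 ⇒ V=61.9531 exercise | (k=2,j=1): S=92.2700, K−S=35.2000, hold=37.1846 ⇒ V=37.1846 continue | (k=2,j=2): S=129.9474, K−S=0.0000, hold=16.4352 ⇒ V=16.4352 continue  boundary S*=65.5169
step 1: (k=1,j=0): S=77.7512, K−S=49.7188, hold=49.3757 ⇒ V=49.7188 exercise | (k=1,j=1): S=109.5000, K−S=17.9700, hold=26.7982 ⇒ V=26.7982 continue  boundary S*=77.7512
step 0: (k=0,j=0): S=92.2700, K−S=35.2000, hold=38.1574 ⇒ V=38.1574 continue  boundary S*=-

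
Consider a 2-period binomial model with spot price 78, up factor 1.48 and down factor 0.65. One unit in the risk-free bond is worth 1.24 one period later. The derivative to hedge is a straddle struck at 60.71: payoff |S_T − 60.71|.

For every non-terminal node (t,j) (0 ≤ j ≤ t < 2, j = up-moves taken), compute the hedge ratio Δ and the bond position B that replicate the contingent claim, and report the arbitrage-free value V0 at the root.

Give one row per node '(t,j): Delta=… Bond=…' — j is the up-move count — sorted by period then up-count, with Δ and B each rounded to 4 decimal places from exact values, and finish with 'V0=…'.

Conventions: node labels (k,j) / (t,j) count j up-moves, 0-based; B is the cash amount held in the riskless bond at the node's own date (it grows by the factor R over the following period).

Arbitrage-free pricing uses the up-move probability p* = (R−d)/(u−d) = 0.7108, discounting each step at R = 1.24.
Terminal payoffs: V(2,0)=27.7550, V(2,1)=14.3260, V(2,2)=110.1412
Node (1,0) S=50.7000: V=(p*·14.3260+(1−p*)·27.7550)/1.24=14.6847; Δ=(14.3260−27.7550)/(75.0360−32.9550)=-0.3191; B=V−Δ·S=30.8643
Node (1,1) S=115.4400: V=(p*·110.1412+(1−p*)·14.3260)/1.24=66.4803; Δ=(110.1412−14.3260)/(170.8512−75.0360)=1.0000; B=V−Δ·S=-48.9597
Node (0,0) S=78.0000: V=(p*·66.4803+(1−p*)·14.6847)/1.24=41.5349; Δ=(66.4803−14.6847)/(115.4400−50.7000)=0.8001; B=V−Δ·S=-20.8694
Check: Δ(0,0)·S0 + B(0,0) = 41.5349 = V0.

(0,0): Delta=0.8001 Bond=-20.8694
(1,0): Delta=-0.3191 Bond=30.8643
(1,1): Delta=1.0000 Bond=-48.9597
V0=41.5349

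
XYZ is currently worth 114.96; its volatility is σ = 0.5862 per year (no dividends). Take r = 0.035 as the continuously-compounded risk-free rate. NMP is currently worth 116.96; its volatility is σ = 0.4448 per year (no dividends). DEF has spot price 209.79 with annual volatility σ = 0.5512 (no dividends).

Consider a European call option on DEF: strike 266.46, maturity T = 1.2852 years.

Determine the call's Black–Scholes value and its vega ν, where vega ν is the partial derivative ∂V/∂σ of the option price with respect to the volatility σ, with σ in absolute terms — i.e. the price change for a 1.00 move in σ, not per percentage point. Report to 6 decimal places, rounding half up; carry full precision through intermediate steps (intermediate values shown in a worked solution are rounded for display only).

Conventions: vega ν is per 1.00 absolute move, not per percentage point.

σ√T = 0.5512·√1.2852 = 0.624877
d₁ = (ln(S/K) + (r+σ²/2)T) / (σ√T) = (ln(209.79/266.46) + (0.035+0.5512²/2)·1.2852) / 0.624877 = (-0.239117 + 0.240218) / 0.624877 = 0.001761
d₂ = d₁ − σ√T = 0.001761 − 0.624877 = -0.623116
e^{−rT} = 0.956015
N(d₁) = 0.500703,  N(d₂) = 0.266604
Call price V = S·N(d₁) − K·e^{−rT}·N(d₂) = 105.042404 − 67.914669 = 37.127735
φ(d₁) = (1/√(2π))·e^{−d₁²/2} = 0.398942
ν = S·φ(d₁)·√T = 94.881061

price = 37.127735
ν = 94.881061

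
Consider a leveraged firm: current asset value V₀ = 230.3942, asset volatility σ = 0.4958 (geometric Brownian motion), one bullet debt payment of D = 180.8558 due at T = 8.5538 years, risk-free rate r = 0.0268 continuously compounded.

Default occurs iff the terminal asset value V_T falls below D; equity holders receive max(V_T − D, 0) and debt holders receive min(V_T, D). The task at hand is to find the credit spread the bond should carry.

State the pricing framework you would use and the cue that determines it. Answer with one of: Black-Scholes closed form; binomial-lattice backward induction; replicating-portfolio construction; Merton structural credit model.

Key observation: assets follow a GBM and default happens iff V_T < 180.8558; valuing claims on that split (equity as a call, risky debt as the residual) is the structural model's definition.

framework: Merton structural credit model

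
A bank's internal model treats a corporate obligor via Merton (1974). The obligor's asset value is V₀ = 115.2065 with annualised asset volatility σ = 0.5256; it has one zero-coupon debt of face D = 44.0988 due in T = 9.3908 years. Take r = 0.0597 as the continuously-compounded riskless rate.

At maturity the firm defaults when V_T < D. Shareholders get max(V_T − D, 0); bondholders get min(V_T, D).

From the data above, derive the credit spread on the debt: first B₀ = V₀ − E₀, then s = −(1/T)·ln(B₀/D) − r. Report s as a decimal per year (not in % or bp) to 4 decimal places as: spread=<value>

With assets at 115.2065 and a single debt payment of 44.0988 at 9.3908 years:
d₁ = [ln(V₀/D) + (r + σ²/2)T] / (σ√T)
   = [ln(115.2065/44.0988) + (0.0597 + 0.5·0.5256²)·9.3908] / (0.5256·√9.3908)
   = [0.960294 + 1.857760] / 1.610670 = 1.749616
d₂ = d₁ − σ√T = 1.749616 − 1.610670 = 0.138945
N(d₁) = 0.959908,  N(d₂) = 0.555253,  e^(−rT) = 0.570849
E₀ = V₀·N(d₁) − D·e^(−rT)·N(d₂)
   = 115.2065·0.959908 − 44.0988·0.570849·0.555253 = 96.609794
B₀ = V₀ − E₀ = 115.2065 − 96.609794 = 18.596706
spread = −(1/T)·ln(B₀/D) − r = −(1/9.3908)·ln(18.596706/44.0988) − 0.0597 = 0.03224617

spread=0.0322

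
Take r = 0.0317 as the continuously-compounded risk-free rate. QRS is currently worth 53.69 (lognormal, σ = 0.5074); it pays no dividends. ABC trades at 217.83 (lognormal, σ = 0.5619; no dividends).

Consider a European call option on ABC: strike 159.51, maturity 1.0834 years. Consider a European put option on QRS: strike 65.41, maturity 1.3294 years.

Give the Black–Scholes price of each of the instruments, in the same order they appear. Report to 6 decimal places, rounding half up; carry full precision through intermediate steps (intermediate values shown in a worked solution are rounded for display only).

[ABC call K=159.51]
σ√T = 0.5619·√1.0834 = 0.584862
d₁ = (ln(S/K) + (r+σ²/2)T) / (σ√T) = (ln(217.83/159.51) + (0.0317+0.5619²/2)·1.0834) / 0.584862 = (0.311608 + 0.205376) / 0.584862 = 0.883942
d₂ = d₁ − σ√T = 0.883942 − 0.584862 = 0.299080
e^{−rT} = 0.966239
N(d₁) = 0.811636,  N(d₂) = 0.617560
price = S·N(d₁) − K·e^{−rT}·N(d₂) = 176.798700 − 95.181379 = 81.617321
[QRS put K=65.41]
σ√T = 0.5074·√1.3294 = 0.585030
d₁ = (ln(S/K) + (r+σ²/2)T) / (σ√T) = (ln(53.69/65.41) + (0.0317+0.5074²/2)·1.3294) / 0.585030 = (-0.197448 + 0.213272) / 0.585030 = 0.027048
d₂ = d₁ − σ√T = 0.027048 − 0.585030 = -0.557982
e^{−rT} = 0.958734
N(−d₁) = 0.489211,  N(−d₂) = 0.711572
price = K·e^{−rT}·N(−d₂) − S·N(−d₁) = 44.623215 − 26.265728 = 18.357486

price(ABC call K=159.51) = 81.617321
price(QRS put K=65.41) = 18.357486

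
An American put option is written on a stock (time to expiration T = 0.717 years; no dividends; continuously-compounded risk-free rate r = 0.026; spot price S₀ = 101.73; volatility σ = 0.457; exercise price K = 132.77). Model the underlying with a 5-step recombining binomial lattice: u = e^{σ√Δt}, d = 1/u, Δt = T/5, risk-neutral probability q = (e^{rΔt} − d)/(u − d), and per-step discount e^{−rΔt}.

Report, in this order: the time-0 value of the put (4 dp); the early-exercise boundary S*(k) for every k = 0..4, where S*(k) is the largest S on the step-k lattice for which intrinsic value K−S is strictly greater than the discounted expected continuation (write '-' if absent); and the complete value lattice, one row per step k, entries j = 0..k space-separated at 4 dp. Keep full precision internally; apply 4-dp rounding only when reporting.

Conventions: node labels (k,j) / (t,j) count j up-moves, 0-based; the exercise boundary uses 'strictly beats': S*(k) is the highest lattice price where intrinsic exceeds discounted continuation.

params: Δt=0.14340 u=1.18893 d=0.84109 q=0.46758 e^(-rΔt)=0.99628
t_5 payoffs: 89.9488 72.2394 47.2060 11.8197 0.0000 0.0000
t_4: node(4,0) S=50.9116 payoff=81.8584 vs cont=81.3643 → 81.8584 [stop]  node(4,1) S=71.9669 payoff=60.8031 vs cont=60.3090 → 60.8031 [stop]  node(4,2) S=101.7300 payoff=31.0400 vs cont=30.5459 → 31.0400 [stop]  node(4,3) S=143.8020 payoff=0.0000 vs cont=6.2696 → 6.2696 [wait]  node(4,4) S=203.2736 payoff=0.0000 vs cont=0.0000 → 0.0000 [wait]  ⇒ S*(4)=101.7300
t_3: node(3,0) S=60.5306 payoff=72.2394 vs cont=71.7453 → 72.2394 [stop]  node(3,1) S=85.5640 payoff=47.2060 vs cont=46.7119 → 47.2060 [stop]  node(3,2) S=120.9503 payoff=11.8197 vs cont=19.3854 → 19.3854 [wait]  node(3,3) S=170.9712 payoff=0.0000 vs cont=3.3256 → 3.3256 [wait]  ⇒ S*(3)=85.5640
t_2: node(2,0) S=71.9669 payoff=60.8031 vs cont=60.3090 → 60.8031 [stop]  node(2,1) S=101.7300 payoff=31.0400 vs cont=34.0703 → 34.0703 [wait]  node(2,2) S=143.8020 payoff=0.0000 vs cont=11.8319 → 11.8319 [wait]  ⇒ S*(2)=71.9669
t_1: node(1,0) S=85.5640 payoff=47.2060 vs cont=48.1236 → 48.1236 [wait]  node(1,1) S=120.9503 payoff=11.8197 vs cont=23.5840 → 23.5840 [wait]  ⇒ S*(1)=-
t_0: node(0,0) S=101.7300 payoff=31.0400 vs cont=36.5129 → 36.5129 [wait]  ⇒ S*(0)=-

price = 36.5129
boundary = - - 71.9669 85.5640 101.7300
tree:
36.5129
48.1236 23.5840
60.8031 34.0703 11.8319
72.2394 47.2060 19.3854 3.3256
81.8584 60.8031 31.0400 6.2696 0.0000
89.9488 72.2394 47.2060 11.8197 0.0000 0.0000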